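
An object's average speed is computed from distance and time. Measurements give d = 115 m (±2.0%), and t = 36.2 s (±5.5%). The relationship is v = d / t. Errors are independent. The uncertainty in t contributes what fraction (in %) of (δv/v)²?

(δv/v)² = (1·δd/d)² + (-1·δt/t)²
  d term: (1×0.0200)² = 0.000400
  t term: (-1×0.0550)² = 0.00302
Total = 0.00343. Share from t = 0.00302/0.00343 = 0.883.

88.3%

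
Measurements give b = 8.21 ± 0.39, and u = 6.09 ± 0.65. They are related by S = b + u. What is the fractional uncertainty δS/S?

0.0530

Absolute uncertainties add in quadrature for a linear combination:
  (δb)² = 0.152;  (δu)² = 0.423
δS = √(0.575) = 0.758
S = 14.3, so δS/S = 0.758/14.3 = 0.0530.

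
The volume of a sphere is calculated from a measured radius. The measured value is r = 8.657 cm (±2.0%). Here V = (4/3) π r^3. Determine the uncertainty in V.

Relative error in a monomial: (δV/V)² = Σ (nᵢ · δxᵢ/xᵢ)².
  (3·δr/r)² = (3×0.0200)² = 0.00360
δV/V = √(0.00360) = 0.0600
V = 2718 cm^3, so δV = 0.0600 × 2718 = 163 cm^3.

163 cm^3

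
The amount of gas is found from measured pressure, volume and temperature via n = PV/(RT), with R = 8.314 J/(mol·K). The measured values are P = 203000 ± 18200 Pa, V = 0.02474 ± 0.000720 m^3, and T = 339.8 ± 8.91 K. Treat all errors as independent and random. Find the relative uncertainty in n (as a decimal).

0.0978

Each factor contributes (exponent × relative error)² to (δn/n)²:
  (1·δP/P)² = (1×0.0897)² = 0.00804;  (1·δV/V)² = (1×0.0291)² = 0.000847;  (-1·δT/T)² = (-1×0.0262)² = 0.000688
δn/n = √(0.00957) = 0.0978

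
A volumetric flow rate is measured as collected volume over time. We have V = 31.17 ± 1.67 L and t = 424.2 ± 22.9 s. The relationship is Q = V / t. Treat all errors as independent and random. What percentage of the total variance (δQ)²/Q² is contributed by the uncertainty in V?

49.6%

(δQ/Q)² = (1·δV/V)² + (-1·δt/t)²
  V term: (1×0.0536)² = 0.00287
  t term: (-1×0.0540)² = 0.00291
Total = 0.00578. Share from V = 0.00287/0.00578 = 0.496.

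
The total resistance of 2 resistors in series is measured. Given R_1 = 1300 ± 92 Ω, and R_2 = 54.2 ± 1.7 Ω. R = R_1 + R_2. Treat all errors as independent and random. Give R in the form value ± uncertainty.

Absolute uncertainties add in quadrature for a linear combination:
  (δR_1)² = 8460;  (δR_2)² = 2.89
δR = √(8470) = 92.0 Ω
R = 1350 Ω.

1350 ± 92.0 Ω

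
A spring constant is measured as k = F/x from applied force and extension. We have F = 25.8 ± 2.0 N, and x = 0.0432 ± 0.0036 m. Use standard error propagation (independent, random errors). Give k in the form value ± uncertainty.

597 ± 68.0 N/m

Since k is a product/quotient, work with relative uncertainties:
  (1·δF/F)² = (1×0.0775)² = 0.00601;  (-1·δx/x)² = (-1×0.0833)² = 0.00694
δk/k = √(0.0130) = 0.114
k = 597 N/m, so δk = 0.114 × 597 = 68.0 N/m.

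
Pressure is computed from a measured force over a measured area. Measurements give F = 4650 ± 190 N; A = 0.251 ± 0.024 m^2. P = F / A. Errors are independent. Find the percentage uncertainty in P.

10.4%

P is a product of powers, so relative uncertainties combine in quadrature:
  (1·δF/F)² = (1×0.0409)² = 0.00167;  (-1·δA/A)² = (-1×0.0956)² = 0.00914
δP/P = √(0.0108) = 0.104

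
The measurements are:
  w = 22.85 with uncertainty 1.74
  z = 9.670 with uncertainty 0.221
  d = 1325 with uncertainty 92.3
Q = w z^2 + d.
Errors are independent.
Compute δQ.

Let p = w·z^2 = 2137. δp/p = √((1·δw/w)² + (2·δz/z)²) = √(0.00580 + 0.00209) = 0.0888, so δp = 190.
Q = p + d: δQ = √(δp² + δd²) = √(36000 + 8520) = 211

211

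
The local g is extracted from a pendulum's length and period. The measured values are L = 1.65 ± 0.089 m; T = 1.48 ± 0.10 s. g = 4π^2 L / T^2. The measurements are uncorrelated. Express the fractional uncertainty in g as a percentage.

Relative error in a monomial: (δg/g)² = Σ (nᵢ · δxᵢ/xᵢ)².
  (1·δL/L)² = (1×0.0539)² = 0.00291;  (-2·δT/T)² = (-2×0.0676)² = 0.0183
δg/g = √(0.0212) = 0.146

14.6%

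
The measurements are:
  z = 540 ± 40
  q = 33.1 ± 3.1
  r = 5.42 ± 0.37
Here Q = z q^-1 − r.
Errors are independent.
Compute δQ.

Let p = z·q^-1 = 16.3. δp/p = √((1·δz/z)² + (-1·δq/q)²) = √(0.00549 + 0.00877) = 0.119, so δp = 1.95.
Q = p − r: δQ = √(δp² + δr²) = √(3.79 + 0.137) = 1.98

1.98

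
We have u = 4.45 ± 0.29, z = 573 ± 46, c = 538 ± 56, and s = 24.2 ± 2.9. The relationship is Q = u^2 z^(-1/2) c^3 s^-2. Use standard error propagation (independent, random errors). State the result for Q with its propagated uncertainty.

Since Q is a product/quotient, work with relative uncertainties:
  (2·δu/u)² = (2×0.0652)² = 0.0170;  (−½·δz/z)² = (-0.5×0.0803)² = 0.00161;  (3·δc/c)² = (3×0.104)² = 0.0975;  (-2·δs/s)² = (-2×0.120)² = 0.0574
δQ/Q = √(0.174) = 0.417
Q = 2.2e+05, so δQ = 0.417 × 2.2e+05 = 91600.

(2.20 ± 0.916) × 10^5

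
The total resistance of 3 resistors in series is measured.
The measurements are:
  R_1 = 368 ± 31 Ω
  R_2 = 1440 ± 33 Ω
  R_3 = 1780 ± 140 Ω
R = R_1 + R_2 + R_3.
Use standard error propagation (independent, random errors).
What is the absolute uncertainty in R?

Each term contributes (cᵢ δxᵢ)² to (δR)²:
  (δR_1)² = 961;  (δR_2)² = 1090;  (δR_3)² = 19600
δR = √(21600) = 147 Ω

147 Ω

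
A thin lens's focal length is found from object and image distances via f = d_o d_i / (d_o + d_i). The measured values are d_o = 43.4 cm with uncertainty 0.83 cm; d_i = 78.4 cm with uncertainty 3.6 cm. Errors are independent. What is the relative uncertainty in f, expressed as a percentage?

2.05%

∂f/∂d_o = (d_i/(d_o+d_i))² = 0.414;  ∂f/∂d_i = (d_o/(d_o+d_i))² = 0.127
δf = √((∂f/∂d_o · δd_o)² + (∂f/∂d_i · δd_i)²) = √(0.118 + 0.209) = 0.572 cm
f = 27.9 cm, so δf/f = 0.572/27.9 = 0.0205.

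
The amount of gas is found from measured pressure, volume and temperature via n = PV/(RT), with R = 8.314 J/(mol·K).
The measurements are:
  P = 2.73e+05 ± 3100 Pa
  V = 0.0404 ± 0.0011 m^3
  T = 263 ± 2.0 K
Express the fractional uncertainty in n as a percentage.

For a monomial n ∝ P, V, T^-1, fractional errors add in quadrature:
  (1·δP/P)² = (1×0.0114)² = 0.000129;  (1·δV/V)² = (1×0.0272)² = 0.000741;  (-1·δT/T)² = (-1×0.00760)² = 5.78e-05
δn/n = √(0.000928) = 0.0305

3.05%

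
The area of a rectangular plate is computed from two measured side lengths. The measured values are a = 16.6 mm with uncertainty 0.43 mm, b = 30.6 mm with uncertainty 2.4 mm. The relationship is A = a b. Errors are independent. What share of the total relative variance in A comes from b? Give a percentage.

(δA/A)² = (1·δa/a)² + (1·δb/b)²
  a term: (1×0.0259)² = 0.000671
  b term: (1×0.0784)² = 0.00615
Total = 0.00682. Share from b = 0.00615/0.00682 = 0.902.

90.2%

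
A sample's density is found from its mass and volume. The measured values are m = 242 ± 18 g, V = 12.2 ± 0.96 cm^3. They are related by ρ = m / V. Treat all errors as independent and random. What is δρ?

2.15 g/cm^3

For a monomial ρ ∝ m, V^-1, fractional errors add in quadrature:
  (1·δm/m)² = (1×0.0744)² = 0.00553;  (-1·δV/V)² = (-1×0.0787)² = 0.00619
δρ/ρ = √(0.0117) = 0.108
ρ = 19.8 g/cm^3, so δρ = 0.108 × 19.8 = 2.15 g/cm^3.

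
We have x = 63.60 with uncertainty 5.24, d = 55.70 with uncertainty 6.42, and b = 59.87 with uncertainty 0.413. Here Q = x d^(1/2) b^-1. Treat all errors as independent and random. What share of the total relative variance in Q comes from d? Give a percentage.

(δQ/Q)² = (1·δx/x)² + (½·δd/d)² + (-1·δb/b)²
  x term: (1×0.0824)² = 0.00679
  d term: (0.5×0.115)² = 0.00332
  b term: (-1×0.00690)² = 4.76e-05
Total = 0.0102. Share from d = 0.00332/0.0102 = 0.327.

32.7%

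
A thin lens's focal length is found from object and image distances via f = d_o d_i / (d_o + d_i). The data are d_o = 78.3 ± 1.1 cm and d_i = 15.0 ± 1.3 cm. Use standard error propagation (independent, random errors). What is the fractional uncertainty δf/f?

0.0728

∂f/∂d_o = (d_i/(d_o+d_i))² = 0.0258;  ∂f/∂d_i = (d_o/(d_o+d_i))² = 0.704
δf = √((∂f/∂d_o · δd_o)² + (∂f/∂d_i · δd_i)²) = √(0.000808 + 0.838) = 0.916 cm
f = 12.6 cm, so δf/f = 0.916/12.6 = 0.0728.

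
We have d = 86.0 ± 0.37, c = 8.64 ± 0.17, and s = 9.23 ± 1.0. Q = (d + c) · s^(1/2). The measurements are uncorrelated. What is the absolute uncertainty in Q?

15.6

Let u = d + c = 94.6. δu = √(δd² + δc²) = √(0.137 + 0.0289) = 0.407, so δu/u = 0.00430.
Q is then a monomial in u, s:
δQ/Q = √((δu/u)² + (½·δs/s)²) = √(1.85e-05 + 0.00293) = 0.0543
Q = 288, so δQ = 0.0543 × 288 = 15.6.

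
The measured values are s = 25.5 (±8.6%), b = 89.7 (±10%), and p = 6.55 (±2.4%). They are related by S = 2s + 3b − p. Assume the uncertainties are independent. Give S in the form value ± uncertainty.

Sums and differences: (δS)² = Σ (cᵢ δxᵢ)².
  (2·δs)² = 19.2;  (3·δb)² = 724;  (δp)² = 0.0247
δS = √(743) = 27.3
S = 314.

314 ± 27.3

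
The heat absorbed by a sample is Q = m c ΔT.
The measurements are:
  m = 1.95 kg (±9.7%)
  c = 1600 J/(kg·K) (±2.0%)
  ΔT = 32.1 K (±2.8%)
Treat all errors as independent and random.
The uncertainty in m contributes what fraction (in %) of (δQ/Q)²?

88.8%

(δQ/Q)² = (1·δm/m)² + (1·δc/c)² + (1·δΔT/ΔT)²
  m term: (1×0.0970)² = 0.00941
  c term: (1×0.0200)² = 0.000400
  ΔT term: (1×0.0280)² = 0.000784
Total = 0.0106. Share from m = 0.00941/0.0106 = 0.888.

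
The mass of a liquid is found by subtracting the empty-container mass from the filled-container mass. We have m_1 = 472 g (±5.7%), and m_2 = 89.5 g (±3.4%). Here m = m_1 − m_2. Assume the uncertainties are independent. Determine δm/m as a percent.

7.08%

Sums and differences: (δm)² = Σ (cᵢ δxᵢ)².
  (δm_1)² = 724;  (δm_2)² = 9.26
δm = √(733) = 27.1 g
m = 382 g, so δm/m = 27.1/382 = 0.0708.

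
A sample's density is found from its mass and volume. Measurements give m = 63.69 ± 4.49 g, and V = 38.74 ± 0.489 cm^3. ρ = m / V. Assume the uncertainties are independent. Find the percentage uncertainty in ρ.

7.16%

Products/powers → add relative errors in quadrature, weighted by exponent:
  (1·δm/m)² = (1×0.0705)² = 0.00497;  (-1·δV/V)² = (-1×0.0126)² = 0.000159
δρ/ρ = √(0.00513) = 0.0716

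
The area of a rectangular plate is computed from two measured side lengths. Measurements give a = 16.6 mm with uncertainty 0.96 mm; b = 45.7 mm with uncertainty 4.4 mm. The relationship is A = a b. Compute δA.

85.2 mm^2

Since A is a product/quotient, work with relative uncertainties:
  (1·δa/a)² = (1×0.0578)² = 0.00334;  (1·δb/b)² = (1×0.0963)² = 0.00927
δA/A = √(0.0126) = 0.112
A = 759 mm^2, so δA = 0.112 × 759 = 85.2 mm^2.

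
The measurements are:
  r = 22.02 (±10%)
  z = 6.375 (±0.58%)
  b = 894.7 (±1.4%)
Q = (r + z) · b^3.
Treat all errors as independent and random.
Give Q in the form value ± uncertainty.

Let u = r + z = 28.39. δu = √(δr² + δz²) = √(4.85 + 0.00137) = 2.20, so δu/u = 0.0776.
Q is then a monomial in u, b:
δQ/Q = √((δu/u)² + (3·δb/b)²) = √(0.00602 + 0.00176) = 0.0882
Q = 2.034e+10, so δQ = 0.0882 × 2.034e+10 = 1.79e+09.

(2.034 ± 0.179) × 10^10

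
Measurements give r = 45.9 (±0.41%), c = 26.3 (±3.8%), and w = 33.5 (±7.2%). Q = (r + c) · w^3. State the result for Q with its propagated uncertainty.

(2.71 ± 0.588) × 10^6

Let u = r + c = 72.2. δu = √(δr² + δc²) = √(0.0354 + 0.999) = 1.02, so δu/u = 0.0141.
Q is then a monomial in u, w:
δQ/Q = √((δu/u)² + (3·δw/w)²) = √(0.000198 + 0.0467) = 0.216
Q = 2.71e+06, so δQ = 0.216 × 2.71e+06 = 5.88e+05.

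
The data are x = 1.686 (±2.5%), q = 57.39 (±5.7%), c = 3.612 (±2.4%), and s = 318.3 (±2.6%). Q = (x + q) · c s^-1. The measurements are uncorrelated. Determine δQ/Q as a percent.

6.57%

Let u = x + q = 59.08. δu = √(δx² + δq²) = √(0.00178 + 10.7) = 3.27, so δu/u = 0.0554.
Q is then a monomial in u, c, s:
δQ/Q = √((δu/u)² + (1·δc/c)² + (-1·δs/s)²) = √(0.00307 + 0.000576 + 0.000676) = 0.0657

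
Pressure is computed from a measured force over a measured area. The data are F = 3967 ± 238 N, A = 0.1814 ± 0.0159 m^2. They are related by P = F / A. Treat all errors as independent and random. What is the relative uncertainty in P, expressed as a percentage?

Since P is a product/quotient, work with relative uncertainties:
  (1·δF/F)² = (1×0.0600)² = 0.00360;  (-1·δA/A)² = (-1×0.0877)² = 0.00768
δP/P = √(0.0113) = 0.106

10.6%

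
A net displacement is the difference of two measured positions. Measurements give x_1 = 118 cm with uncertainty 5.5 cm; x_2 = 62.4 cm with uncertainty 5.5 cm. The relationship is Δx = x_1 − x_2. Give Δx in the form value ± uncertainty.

Each term contributes (cᵢ δxᵢ)² to (δΔx)²:
  (δx_1)² = 30.2;  (δx_2)² = 30.2
δΔx = √(60.5) = 7.78 cm
Δx = 55.6 cm.

55.6 ± 7.78 cm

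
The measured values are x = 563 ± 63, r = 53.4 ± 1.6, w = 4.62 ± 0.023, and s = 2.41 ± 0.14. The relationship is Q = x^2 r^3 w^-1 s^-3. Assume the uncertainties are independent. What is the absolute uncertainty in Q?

Relative error in a monomial: (δQ/Q)² = Σ (nᵢ · δxᵢ/xᵢ)².
  (2·δx/x)² = (2×0.112)² = 0.0501;  (3·δr/r)² = (3×0.0300)² = 0.00808;  (-1·δw/w)² = (-1×0.00498)² = 2.48e-05;  (-3·δs/s)² = (-3×0.0581)² = 0.0304
δQ/Q = √(0.0886) = 0.298
Q = 7.46e+08, so δQ = 0.298 × 7.46e+08 = 2.22e+08.

2.22e+08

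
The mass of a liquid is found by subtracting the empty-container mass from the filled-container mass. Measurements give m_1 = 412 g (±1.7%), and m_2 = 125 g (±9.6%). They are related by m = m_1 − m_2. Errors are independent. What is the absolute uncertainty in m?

m is a linear combination, so absolute uncertainties add in quadrature:
  (δm_1)² = 49.1;  (δm_2)² = 144
δm = √(193) = 13.9 g

13.9 g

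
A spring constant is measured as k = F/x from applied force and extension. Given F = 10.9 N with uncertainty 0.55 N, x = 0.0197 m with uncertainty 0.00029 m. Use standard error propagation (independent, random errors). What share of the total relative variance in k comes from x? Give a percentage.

(δk/k)² = (1·δF/F)² + (-1·δx/x)²
  F term: (1×0.0505)² = 0.00255
  x term: (-1×0.0147)² = 0.000217
Total = 0.00276. Share from x = 0.000217/0.00276 = 0.0784.

7.84%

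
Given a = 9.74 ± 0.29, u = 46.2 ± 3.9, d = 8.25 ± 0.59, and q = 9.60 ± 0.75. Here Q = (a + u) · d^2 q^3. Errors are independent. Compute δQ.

Let w = a + u = 55.9. δw = √(δa² + δu²) = √(0.0841 + 15.2) = 3.91, so δw/w = 0.0699.
Q is then a monomial in w, d, q:
δQ/Q = √((δw/w)² + (2·δd/d)² + (3·δq/q)²) = √(0.00489 + 0.0205 + 0.0549) = 0.283
Q = 3.37e+06, so δQ = 0.283 × 3.37e+06 = 9.54e+05.

9.54e+05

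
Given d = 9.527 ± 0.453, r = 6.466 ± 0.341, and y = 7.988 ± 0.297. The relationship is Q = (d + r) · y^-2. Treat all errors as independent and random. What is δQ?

Let u = d + r = 15.99. δu = √(δd² + δr²) = √(0.205 + 0.116) = 0.567, so δu/u = 0.0355.
Q is then a monomial in u, y:
δQ/Q = √((δu/u)² + (-2·δy/y)²) = √(0.00126 + 0.00553) = 0.0824
Q = 0.2506, so δQ = 0.0824 × 0.2506 = 0.0206.

0.0206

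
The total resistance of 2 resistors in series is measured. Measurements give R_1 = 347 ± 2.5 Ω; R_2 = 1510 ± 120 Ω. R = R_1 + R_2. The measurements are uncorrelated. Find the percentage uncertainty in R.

6.46%

Sums and differences: (δR)² = Σ (cᵢ δxᵢ)².
  (δR_1)² = 6.25;  (δR_2)² = 14400
δR = √(14400) = 120 Ω
R = 1860 Ω, so δR/R = 120/1860 = 0.0646.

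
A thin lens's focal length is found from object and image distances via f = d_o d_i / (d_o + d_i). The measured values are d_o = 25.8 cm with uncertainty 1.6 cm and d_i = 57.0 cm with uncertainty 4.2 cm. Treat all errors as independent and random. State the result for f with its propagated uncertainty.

17.8 ± 0.861 cm

∂f/∂d_o = (d_i/(d_o+d_i))² = 0.474;  ∂f/∂d_i = (d_o/(d_o+d_i))² = 0.0971
δf = √((∂f/∂d_o · δd_o)² + (∂f/∂d_i · δd_i)²) = √(0.575 + 0.166) = 0.861 cm
f = 17.8 cm.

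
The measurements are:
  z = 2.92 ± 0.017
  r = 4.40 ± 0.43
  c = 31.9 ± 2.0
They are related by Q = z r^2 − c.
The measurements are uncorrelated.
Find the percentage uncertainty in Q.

45.6%

Let p = z·r^2 = 56.5. δp/p = √((1·δz/z)² + (2·δr/r)²) = √(3.39e-05 + 0.0382) = 0.196, so δp = 11.1.
Q = p − c: δQ = √(δp² + δc²) = √(122 + 4.00) = 11.2
Q = 24.6, so δQ/Q = 11.2/24.6 = 0.456.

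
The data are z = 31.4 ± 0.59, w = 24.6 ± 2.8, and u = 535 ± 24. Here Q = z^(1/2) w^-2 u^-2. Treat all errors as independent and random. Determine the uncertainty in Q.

7.92e-09

Relative error in a monomial: (δQ/Q)² = Σ (nᵢ · δxᵢ/xᵢ)².
  (½·δz/z)² = (0.5×0.0188)² = 8.83e-05;  (-2·δw/w)² = (-2×0.114)² = 0.0518;  (-2·δu/u)² = (-2×0.0449)² = 0.00805
δQ/Q = √(0.0600) = 0.245
Q = 3.24e-08, so δQ = 0.245 × 3.24e-08 = 7.92e-09.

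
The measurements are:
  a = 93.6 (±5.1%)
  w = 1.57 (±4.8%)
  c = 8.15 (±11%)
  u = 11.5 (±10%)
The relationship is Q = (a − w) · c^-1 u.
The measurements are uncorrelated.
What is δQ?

20.4

Let h = a − w = 92.0. δh = √(δa² + δw²) = √(22.8 + 0.00568) = 4.77, so δh/h = 0.0519.
Q is then a monomial in h, c, u:
δQ/Q = √((δh/h)² + (-1·δc/c)² + (1·δu/u)²) = √(0.00269 + 0.0121 + 0.0100) = 0.157
Q = 130, so δQ = 0.157 × 130 = 20.4.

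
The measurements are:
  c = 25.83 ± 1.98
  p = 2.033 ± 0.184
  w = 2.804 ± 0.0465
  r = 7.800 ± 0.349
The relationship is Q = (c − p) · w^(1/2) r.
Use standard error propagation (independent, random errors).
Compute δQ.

Let u = c − p = 23.80. δu = √(δc² + δp²) = √(3.92 + 0.0339) = 1.99, so δu/u = 0.0836.
Q is then a monomial in u, w, r:
δQ/Q = √((δu/u)² + (½·δw/w)² + (1·δr/r)²) = √(0.00698 + 6.88e-05 + 0.00200) = 0.0951
Q = 310.8, so δQ = 0.0951 × 310.8 = 29.6.

29.6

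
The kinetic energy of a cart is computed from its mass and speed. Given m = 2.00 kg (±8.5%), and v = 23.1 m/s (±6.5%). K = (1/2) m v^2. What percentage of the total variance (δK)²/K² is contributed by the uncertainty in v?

70.1%

(δK/K)² = (1·δm/m)² + (2·δv/v)²
  m term: (1×0.0850)² = 0.00723
  v term: (2×0.0650)² = 0.0169
Total = 0.0241. Share from v = 0.0169/0.0241 = 0.701.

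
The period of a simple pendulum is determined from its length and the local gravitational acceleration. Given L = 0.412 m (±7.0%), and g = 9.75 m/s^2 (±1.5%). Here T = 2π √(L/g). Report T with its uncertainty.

1.29 ± 0.0462 s

Each factor contributes (exponent × relative error)² to (δT/T)²:
  (½·δL/L)² = (0.5×0.0700)² = 0.00123;  (−½·δg/g)² = (-0.5×0.0150)² = 5.62e-05
δT/T = √(0.00128) = 0.0358
T = 1.29 s, so δT = 0.0358 × 1.29 = 0.0462 s.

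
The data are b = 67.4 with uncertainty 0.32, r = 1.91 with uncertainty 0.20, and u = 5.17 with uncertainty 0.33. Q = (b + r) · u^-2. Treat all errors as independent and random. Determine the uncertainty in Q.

0.331

Let w = b + r = 69.3. δw = √(δb² + δr²) = √(0.102 + 0.0400) = 0.377, so δw/w = 0.00544.
Q is then a monomial in w, u:
δQ/Q = √((δw/w)² + (-2·δu/u)²) = √(2.96e-05 + 0.0163) = 0.128
Q = 2.59, so δQ = 0.128 × 2.59 = 0.331.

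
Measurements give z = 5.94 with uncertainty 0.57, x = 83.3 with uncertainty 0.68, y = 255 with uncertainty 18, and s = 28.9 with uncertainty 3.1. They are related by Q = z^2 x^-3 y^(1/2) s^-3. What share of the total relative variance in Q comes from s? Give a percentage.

72.8%

(δQ/Q)² = (2·δz/z)² + (-3·δx/x)² + (½·δy/y)² + (-3·δs/s)²
  z term: (2×0.0960)² = 0.0368
  x term: (-3×0.00816)² = 0.000600
  y term: (0.5×0.0706)² = 0.00125
  s term: (-3×0.107)² = 0.104
Total = 0.142. Share from s = 0.104/0.142 = 0.728.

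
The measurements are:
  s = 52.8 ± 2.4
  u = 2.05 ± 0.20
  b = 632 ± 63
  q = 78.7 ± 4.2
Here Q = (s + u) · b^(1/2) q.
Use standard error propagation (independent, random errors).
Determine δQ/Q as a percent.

Let w = s + u = 54.8. δw = √(δs² + δu²) = √(5.76 + 0.0400) = 2.41, so δw/w = 0.0439.
Q is then a monomial in w, b, q:
δQ/Q = √((δw/w)² + (½·δb/b)² + (1·δq/q)²) = √(0.00193 + 0.00248 + 0.00285) = 0.0852

8.52%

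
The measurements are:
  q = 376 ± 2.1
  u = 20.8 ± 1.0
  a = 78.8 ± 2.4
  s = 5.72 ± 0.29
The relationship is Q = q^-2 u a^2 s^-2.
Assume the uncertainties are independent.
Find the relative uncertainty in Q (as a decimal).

0.128

Each factor contributes (exponent × relative error)² to (δQ/Q)²:
  (-2·δq/q)² = (-2×0.00559)² = 0.000125;  (1·δu/u)² = (1×0.0481)² = 0.00231;  (2·δa/a)² = (2×0.0305)² = 0.00371;  (-2·δs/s)² = (-2×0.0507)² = 0.0103
δQ/Q = √(0.0164) = 0.128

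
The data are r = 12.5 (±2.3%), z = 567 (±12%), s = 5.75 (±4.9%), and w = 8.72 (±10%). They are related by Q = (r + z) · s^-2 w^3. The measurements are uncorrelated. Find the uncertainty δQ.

Let u = r + z = 580. δu = √(δr² + δz²) = √(0.0827 + 4630) = 68.0, so δu/u = 0.117.
Q is then a monomial in u, s, w:
δQ/Q = √((δu/u)² + (-2·δs/s)² + (3·δw/w)²) = √(0.0138 + 0.00960 + 0.0900) = 0.337
Q = 11600, so δQ = 0.337 × 11600 = 3910.

3910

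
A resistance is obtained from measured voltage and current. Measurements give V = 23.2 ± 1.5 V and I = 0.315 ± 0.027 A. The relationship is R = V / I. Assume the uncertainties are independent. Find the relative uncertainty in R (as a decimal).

Relative error in a monomial: (δR/R)² = Σ (nᵢ · δxᵢ/xᵢ)².
  (1·δV/V)² = (1×0.0647)² = 0.00418;  (-1·δI/I)² = (-1×0.0857)² = 0.00735
δR/R = √(0.0115) = 0.107

0.107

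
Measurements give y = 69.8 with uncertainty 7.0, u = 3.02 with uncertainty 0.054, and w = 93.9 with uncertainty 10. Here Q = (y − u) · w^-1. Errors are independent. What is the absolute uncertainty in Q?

Let h = y − u = 66.8. δh = √(δy² + δu²) = √(49.0 + 0.00292) = 7.00, so δh/h = 0.105.
Q is then a monomial in h, w:
δQ/Q = √((δh/h)² + (-1·δw/w)²) = √(0.0110 + 0.0113) = 0.149
Q = 0.711, so δQ = 0.149 × 0.711 = 0.106.

0.106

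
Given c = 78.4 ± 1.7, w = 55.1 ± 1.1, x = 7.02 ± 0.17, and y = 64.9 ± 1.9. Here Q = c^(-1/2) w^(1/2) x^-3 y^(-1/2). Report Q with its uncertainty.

(3.01 ± 0.227) × 10^-4

Since Q is a product/quotient, work with relative uncertainties:
  (−½·δc/c)² = (-0.5×0.0217)² = 0.000118;  (½·δw/w)² = (0.5×0.0200)² = 9.96e-05;  (-3·δx/x)² = (-3×0.0242)² = 0.00528;  (−½·δy/y)² = (-0.5×0.0293)² = 0.000214
δQ/Q = √(0.00571) = 0.0756
Q = 0.000301, so δQ = 0.0756 × 0.000301 = 2.27e-05.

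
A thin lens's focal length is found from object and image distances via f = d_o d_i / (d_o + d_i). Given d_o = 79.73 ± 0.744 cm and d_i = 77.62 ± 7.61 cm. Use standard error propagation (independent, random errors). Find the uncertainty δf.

∂f/∂d_o = (d_i/(d_o+d_i))² = 0.243;  ∂f/∂d_i = (d_o/(d_o+d_i))² = 0.257
δf = √((∂f/∂d_o · δd_o)² + (∂f/∂d_i · δd_i)²) = √(0.0328 + 3.82) = 1.96 cm

1.96 cm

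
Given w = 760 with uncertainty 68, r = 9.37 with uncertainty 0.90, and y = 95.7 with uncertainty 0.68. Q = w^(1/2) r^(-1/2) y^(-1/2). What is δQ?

0.0605

Each factor contributes (exponent × relative error)² to (δQ/Q)²:
  (½·δw/w)² = (0.5×0.0895)² = 0.00200;  (−½·δr/r)² = (-0.5×0.0961)² = 0.00231;  (−½·δy/y)² = (-0.5×0.00711)² = 1.26e-05
δQ/Q = √(0.00432) = 0.0657
Q = 0.921, so δQ = 0.0657 × 0.921 = 0.0605.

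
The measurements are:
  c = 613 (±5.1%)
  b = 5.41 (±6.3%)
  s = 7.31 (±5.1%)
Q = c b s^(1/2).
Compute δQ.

762

Products/powers → add relative errors in quadrature, weighted by exponent:
  (1·δc/c)² = (1×0.0510)² = 0.00260;  (1·δb/b)² = (1×0.0630)² = 0.00397;  (½·δs/s)² = (0.5×0.0510)² = 0.000650
δQ/Q = √(0.00722) = 0.0850
Q = 8970, so δQ = 0.0850 × 8970 = 762.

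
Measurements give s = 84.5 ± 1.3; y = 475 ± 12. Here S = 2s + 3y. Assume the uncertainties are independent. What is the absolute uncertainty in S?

36.1

Absolute uncertainties add in quadrature for a linear combination:
  (2·δs)² = 6.76;  (3·δy)² = 1300
δS = √(1300) = 36.1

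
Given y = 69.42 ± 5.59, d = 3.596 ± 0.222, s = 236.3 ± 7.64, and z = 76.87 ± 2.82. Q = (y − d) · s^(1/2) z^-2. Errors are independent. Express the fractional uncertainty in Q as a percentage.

11.3%

Let u = y − d = 65.82. δu = √(δy² + δd²) = √(31.2 + 0.0493) = 5.59, so δu/u = 0.0850.
Q is then a monomial in u, s, z:
δQ/Q = √((δu/u)² + (½·δs/s)² + (-2·δz/z)²) = √(0.00722 + 0.000261 + 0.00538) = 0.113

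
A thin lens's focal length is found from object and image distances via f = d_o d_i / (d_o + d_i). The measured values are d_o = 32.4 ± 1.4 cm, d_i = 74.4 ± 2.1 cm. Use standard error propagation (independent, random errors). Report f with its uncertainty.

∂f/∂d_o = (d_i/(d_o+d_i))² = 0.485;  ∂f/∂d_i = (d_o/(d_o+d_i))² = 0.0920
δf = √((∂f/∂d_o · δd_o)² + (∂f/∂d_i · δd_i)²) = √(0.462 + 0.0374) = 0.706 cm
f = 22.6 cm.

22.6 ± 0.706 cm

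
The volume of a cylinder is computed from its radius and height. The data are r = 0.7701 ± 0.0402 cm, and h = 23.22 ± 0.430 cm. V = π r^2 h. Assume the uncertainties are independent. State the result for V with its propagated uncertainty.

43.26 ± 4.59 cm^3

Relative error in a monomial: (δV/V)² = Σ (nᵢ · δxᵢ/xᵢ)².
  (2·δr/r)² = (2×0.0522)² = 0.0109;  (1·δh/h)² = (1×0.0185)² = 0.000343
δV/V = √(0.0112) = 0.106
V = 43.26 cm^3, so δV = 0.106 × 43.26 = 4.59 cm^3.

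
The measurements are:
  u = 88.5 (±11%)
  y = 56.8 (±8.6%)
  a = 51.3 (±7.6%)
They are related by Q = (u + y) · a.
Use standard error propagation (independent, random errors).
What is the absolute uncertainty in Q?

796

Let w = u + y = 145. δw = √(δu² + δy²) = √(94.8 + 23.9) = 10.9, so δw/w = 0.0750.
Q is then a monomial in w, a:
δQ/Q = √((δw/w)² + (1·δa/a)²) = √(0.00562 + 0.00578) = 0.107
Q = 7450, so δQ = 0.107 × 7450 = 796.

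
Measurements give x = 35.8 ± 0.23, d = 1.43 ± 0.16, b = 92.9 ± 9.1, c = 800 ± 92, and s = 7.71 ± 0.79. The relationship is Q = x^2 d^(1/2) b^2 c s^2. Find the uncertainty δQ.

Products/powers → add relative errors in quadrature, weighted by exponent:
  (2·δx/x)² = (2×0.00642)² = 0.000165;  (½·δd/d)² = (0.5×0.112)² = 0.00313;  (2·δb/b)² = (2×0.0980)² = 0.0384;  (1·δc/c)² = (1×0.115)² = 0.0132;  (2·δs/s)² = (2×0.102)² = 0.0420
δQ/Q = √(0.0969) = 0.311
Q = 6.29e+11, so δQ = 0.311 × 6.29e+11 = 1.96e+11.

1.96e+11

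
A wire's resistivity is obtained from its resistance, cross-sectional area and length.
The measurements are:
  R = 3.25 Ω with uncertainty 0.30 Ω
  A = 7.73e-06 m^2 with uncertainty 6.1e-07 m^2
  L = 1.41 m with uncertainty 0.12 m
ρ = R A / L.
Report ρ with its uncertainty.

(1.78 ± 0.264) × 10^-5 Ω·m

Each factor contributes (exponent × relative error)² to (δρ/ρ)²:
  (1·δR/R)² = (1×0.0923)² = 0.00852;  (1·δA/A)² = (1×0.0789)² = 0.00623;  (-1·δL/L)² = (-1×0.0851)² = 0.00724
δρ/ρ = √(0.0220) = 0.148
ρ = 1.78e-05 Ω·m, so δρ = 0.148 × 1.78e-05 = 2.64e-06 Ω·m.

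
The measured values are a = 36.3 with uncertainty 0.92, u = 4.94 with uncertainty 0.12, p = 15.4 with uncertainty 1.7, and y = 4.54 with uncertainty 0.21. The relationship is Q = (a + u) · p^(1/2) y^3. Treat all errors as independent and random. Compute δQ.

Let w = a + u = 41.2. δw = √(δa² + δu²) = √(0.846 + 0.0144) = 0.928, so δw/w = 0.0225.
Q is then a monomial in w, p, y:
δQ/Q = √((δw/w)² + (½·δp/p)² + (3·δy/y)²) = √(0.000506 + 0.00305 + 0.0193) = 0.151
Q = 15100, so δQ = 0.151 × 15100 = 2290.

2290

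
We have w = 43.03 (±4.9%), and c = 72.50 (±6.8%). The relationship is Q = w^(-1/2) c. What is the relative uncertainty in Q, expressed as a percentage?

7.23%

Q is a product of powers, so relative uncertainties combine in quadrature:
  (−½·δw/w)² = (-0.5×0.0490)² = 0.000600;  (1·δc/c)² = (1×0.0680)² = 0.00462
δQ/Q = √(0.00522) = 0.0723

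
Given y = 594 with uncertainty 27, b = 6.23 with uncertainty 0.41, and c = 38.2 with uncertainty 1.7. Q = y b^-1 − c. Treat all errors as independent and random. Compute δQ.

Let p = y·b^-1 = 95.3. δp/p = √((1·δy/y)² + (-1·δb/b)²) = √(0.00207 + 0.00433) = 0.0800, so δp = 7.63.
Q = p − c: δQ = √(δp² + δc²) = √(58.2 + 2.89) = 7.81

7.81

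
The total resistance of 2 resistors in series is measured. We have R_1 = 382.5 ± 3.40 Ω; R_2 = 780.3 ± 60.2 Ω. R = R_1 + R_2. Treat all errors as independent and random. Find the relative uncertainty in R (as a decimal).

0.0519

Absolute uncertainties add in quadrature for a linear combination:
  (δR_1)² = 11.6;  (δR_2)² = 3620
δR = √(3640) = 60.3 Ω
R = 1163 Ω, so δR/R = 60.3/1163 = 0.0519.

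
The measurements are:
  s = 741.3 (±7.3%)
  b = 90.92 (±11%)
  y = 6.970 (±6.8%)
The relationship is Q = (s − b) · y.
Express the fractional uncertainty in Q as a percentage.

10.9%

Let u = s − b = 650.4. δu = √(δs² + δb²) = √(2930 + 100) = 55.0, so δu/u = 0.0846.
Q is then a monomial in u, y:
δQ/Q = √((δu/u)² + (1·δy/y)²) = √(0.00716 + 0.00462) = 0.109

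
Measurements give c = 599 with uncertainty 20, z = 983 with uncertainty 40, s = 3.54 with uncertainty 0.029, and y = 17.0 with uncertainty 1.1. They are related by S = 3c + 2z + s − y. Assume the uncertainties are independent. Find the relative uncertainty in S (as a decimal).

0.0267

For a sum/difference, combine absolute errors in quadrature:
  (3·δc)² = 3600;  (2·δz)² = 6400;  (δs)² = 0.000841;  (δy)² = 1.21
δS = √(10000) = 100
S = 3750, so δS/S = 100/3750 = 0.0267.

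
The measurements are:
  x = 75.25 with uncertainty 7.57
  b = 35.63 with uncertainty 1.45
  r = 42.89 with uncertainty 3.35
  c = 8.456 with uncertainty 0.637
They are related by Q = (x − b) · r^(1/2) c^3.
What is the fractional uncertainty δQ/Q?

Let u = x − b = 39.62. δu = √(δx² + δb²) = √(57.3 + 2.10) = 7.71, so δu/u = 0.195.
Q is then a monomial in u, r, c:
δQ/Q = √((δu/u)² + (½·δr/r)² + (3·δc/c)²) = √(0.0378 + 0.00153 + 0.0511) = 0.301

0.301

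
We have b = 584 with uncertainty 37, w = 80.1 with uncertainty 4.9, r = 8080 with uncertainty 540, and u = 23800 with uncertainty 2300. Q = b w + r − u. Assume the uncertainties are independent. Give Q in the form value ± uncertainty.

31100 ± 4750

Let p = b·w = 46800. δp/p = √((1·δb/b)² + (1·δw/w)²) = √(0.00401 + 0.00374) = 0.0881, so δp = 4120.
Q = p + r − u: δQ = √(δp² + δr² + δu²) = √(1.7e+07 + 2.92e+05 + 5.29e+06) = 4750
Q = 31100.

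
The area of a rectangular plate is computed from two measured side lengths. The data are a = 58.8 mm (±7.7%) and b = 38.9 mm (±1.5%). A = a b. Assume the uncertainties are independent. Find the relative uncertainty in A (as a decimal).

For a monomial A ∝ a, b, fractional errors add in quadrature:
  (1·δa/a)² = (1×0.0770)² = 0.00593;  (1·δb/b)² = (1×0.0150)² = 0.000225
δA/A = √(0.00615) = 0.0784

0.0784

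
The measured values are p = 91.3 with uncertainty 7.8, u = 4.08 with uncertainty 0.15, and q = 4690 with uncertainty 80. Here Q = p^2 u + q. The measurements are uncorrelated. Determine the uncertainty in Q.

Let w = p^2·u = 34000. δw/w = √((2·δp/p)² + (1·δu/u)²) = √(0.0292 + 0.00135) = 0.175, so δw = 5940.
Q = w + q: δQ = √(δw² + δq²) = √(3.53e+07 + 6400) = 5940

5940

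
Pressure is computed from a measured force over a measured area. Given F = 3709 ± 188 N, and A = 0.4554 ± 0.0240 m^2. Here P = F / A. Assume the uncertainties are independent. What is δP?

596 Pa

Each factor contributes (exponent × relative error)² to (δP/P)²:
  (1·δF/F)² = (1×0.0507)² = 0.00257;  (-1·δA/A)² = (-1×0.0527)² = 0.00278
δP/P = √(0.00535) = 0.0731
P = 8144 Pa, so δP = 0.0731 × 8144 = 596 Pa.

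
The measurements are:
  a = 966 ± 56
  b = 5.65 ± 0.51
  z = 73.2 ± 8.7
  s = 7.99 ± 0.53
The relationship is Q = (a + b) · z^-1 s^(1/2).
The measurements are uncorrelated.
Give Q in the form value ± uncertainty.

Let u = a + b = 972. δu = √(δa² + δb²) = √(3140 + 0.260) = 56.0, so δu/u = 0.0576.
Q is then a monomial in u, z, s:
δQ/Q = √((δu/u)² + (-1·δz/z)² + (½·δs/s)²) = √(0.00332 + 0.0141 + 0.00110) = 0.136
Q = 37.5, so δQ = 0.136 × 37.5 = 5.11.

37.5 ± 5.11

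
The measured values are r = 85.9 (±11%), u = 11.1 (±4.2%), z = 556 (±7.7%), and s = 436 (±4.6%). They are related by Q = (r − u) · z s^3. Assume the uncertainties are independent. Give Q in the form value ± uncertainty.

Let w = r − u = 74.8. δw = √(δr² + δu²) = √(89.3 + 0.217) = 9.46, so δw/w = 0.126.
Q is then a monomial in w, z, s:
δQ/Q = √((δw/w)² + (1·δz/z)² + (3·δs/s)²) = √(0.0160 + 0.00593 + 0.0190) = 0.202
Q = 3.45e+12, so δQ = 0.202 × 3.45e+12 = 6.98e+11.

(3.45 ± 0.698) × 10^12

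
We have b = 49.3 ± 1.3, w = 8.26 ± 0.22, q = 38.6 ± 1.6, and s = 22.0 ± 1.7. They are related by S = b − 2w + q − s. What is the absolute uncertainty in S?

2.71

S is a linear combination, so absolute uncertainties add in quadrature:
  (δb)² = 1.69;  (2·δw)² = 0.194;  (δq)² = 2.56;  (δs)² = 2.89
δS = √(7.33) = 2.71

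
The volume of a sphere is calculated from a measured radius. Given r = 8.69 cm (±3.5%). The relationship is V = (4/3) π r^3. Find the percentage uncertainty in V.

V ∝ r^3, so δV/V = |3| · δr/r = 3 × 0.0350 = 0.105.

10.5%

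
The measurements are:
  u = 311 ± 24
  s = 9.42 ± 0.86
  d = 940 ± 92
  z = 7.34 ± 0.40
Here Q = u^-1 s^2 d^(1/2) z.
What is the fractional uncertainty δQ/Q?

Products/powers → add relative errors in quadrature, weighted by exponent:
  (-1·δu/u)² = (-1×0.0772)² = 0.00596;  (2·δs/s)² = (2×0.0913)² = 0.0333;  (½·δd/d)² = (0.5×0.0979)² = 0.00239;  (1·δz/z)² = (1×0.0545)² = 0.00297
δQ/Q = √(0.0447) = 0.211

0.211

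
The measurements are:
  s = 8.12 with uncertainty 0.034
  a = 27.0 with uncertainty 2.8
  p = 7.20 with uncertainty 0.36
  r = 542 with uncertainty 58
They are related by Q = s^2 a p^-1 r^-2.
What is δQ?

0.000205

Q is a product of powers, so relative uncertainties combine in quadrature:
  (2·δs/s)² = (2×0.00419)² = 7.01e-05;  (1·δa/a)² = (1×0.104)² = 0.0108;  (-1·δp/p)² = (-1×0.0500)² = 0.00250;  (-2·δr/r)² = (-2×0.107)² = 0.0458
δQ/Q = √(0.0591) = 0.243
Q = 0.000842, so δQ = 0.243 × 0.000842 = 0.000205.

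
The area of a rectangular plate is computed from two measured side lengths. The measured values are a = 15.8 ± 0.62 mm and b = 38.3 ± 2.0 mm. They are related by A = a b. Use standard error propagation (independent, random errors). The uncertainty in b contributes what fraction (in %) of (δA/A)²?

63.9%

(δA/A)² = (1·δa/a)² + (1·δb/b)²
  a term: (1×0.0392)² = 0.00154
  b term: (1×0.0522)² = 0.00273
Total = 0.00427. Share from b = 0.00273/0.00427 = 0.639.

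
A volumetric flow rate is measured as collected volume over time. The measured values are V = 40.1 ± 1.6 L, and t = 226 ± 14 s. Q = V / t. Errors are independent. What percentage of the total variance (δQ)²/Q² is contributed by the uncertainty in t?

(δQ/Q)² = (1·δV/V)² + (-1·δt/t)²
  V term: (1×0.0399)² = 0.00159
  t term: (-1×0.0619)² = 0.00384
Total = 0.00543. Share from t = 0.00384/0.00543 = 0.707.

70.7%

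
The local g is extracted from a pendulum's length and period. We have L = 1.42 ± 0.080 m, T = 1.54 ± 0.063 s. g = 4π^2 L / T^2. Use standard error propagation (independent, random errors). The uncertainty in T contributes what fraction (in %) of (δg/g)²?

(δg/g)² = (1·δL/L)² + (-2·δT/T)²
  L term: (1×0.0563)² = 0.00317
  T term: (-2×0.0409)² = 0.00669
Total = 0.00987. Share from T = 0.00669/0.00987 = 0.678.

67.8%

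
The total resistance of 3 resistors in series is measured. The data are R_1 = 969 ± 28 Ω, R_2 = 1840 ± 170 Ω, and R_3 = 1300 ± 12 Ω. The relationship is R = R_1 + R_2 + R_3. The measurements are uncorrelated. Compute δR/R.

For a sum/difference, combine absolute errors in quadrature:
  (δR_1)² = 784;  (δR_2)² = 28900;  (δR_3)² = 144
δR = √(29800) = 173 Ω
R = 4110 Ω, so δR/R = 173/4110 = 0.0420.

0.0420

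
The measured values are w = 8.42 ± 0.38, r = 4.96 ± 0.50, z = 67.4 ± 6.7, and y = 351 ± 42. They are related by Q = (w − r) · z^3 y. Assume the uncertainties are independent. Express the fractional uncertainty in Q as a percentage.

Let u = w − r = 3.46. δu = √(δw² + δr²) = √(0.144 + 0.250) = 0.628, so δu/u = 0.182.
Q is then a monomial in u, z, y:
δQ/Q = √((δu/u)² + (3·δz/z)² + (1·δy/y)²) = √(0.0329 + 0.0889 + 0.0143) = 0.369

36.9%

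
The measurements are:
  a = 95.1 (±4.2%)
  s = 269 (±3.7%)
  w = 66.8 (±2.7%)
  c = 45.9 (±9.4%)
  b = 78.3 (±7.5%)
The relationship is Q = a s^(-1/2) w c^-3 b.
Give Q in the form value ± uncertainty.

0.314 ± 0.0930

Products/powers → add relative errors in quadrature, weighted by exponent:
  (1·δa/a)² = (1×0.0420)² = 0.00176;  (−½·δs/s)² = (-0.5×0.0370)² = 0.000342;  (1·δw/w)² = (1×0.0270)² = 0.000729;  (-3·δc/c)² = (-3×0.0940)² = 0.0795;  (1·δb/b)² = (1×0.0750)² = 0.00562
δQ/Q = √(0.0880) = 0.297
Q = 0.314, so δQ = 0.297 × 0.314 = 0.0930.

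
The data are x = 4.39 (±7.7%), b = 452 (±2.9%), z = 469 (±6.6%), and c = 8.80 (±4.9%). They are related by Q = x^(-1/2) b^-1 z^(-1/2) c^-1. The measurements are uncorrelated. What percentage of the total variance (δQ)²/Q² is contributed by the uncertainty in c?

41.3%

(δQ/Q)² = (−½·δx/x)² + (-1·δb/b)² + (−½·δz/z)² + (-1·δc/c)²
  x term: (-0.5×0.0770)² = 0.00148
  b term: (-1×0.0290)² = 0.000841
  z term: (-0.5×0.0660)² = 0.00109
  c term: (-1×0.0490)² = 0.00240
Total = 0.00581. Share from c = 0.00240/0.00581 = 0.413.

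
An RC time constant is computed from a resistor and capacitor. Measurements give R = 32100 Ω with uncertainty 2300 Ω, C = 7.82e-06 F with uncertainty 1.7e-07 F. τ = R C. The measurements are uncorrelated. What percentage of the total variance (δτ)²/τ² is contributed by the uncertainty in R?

91.6%

(δτ/τ)² = (1·δR/R)² + (1·δC/C)²
  R term: (1×0.0717)² = 0.00513
  C term: (1×0.0217)² = 0.000473
Total = 0.00561. Share from R = 0.00513/0.00561 = 0.916.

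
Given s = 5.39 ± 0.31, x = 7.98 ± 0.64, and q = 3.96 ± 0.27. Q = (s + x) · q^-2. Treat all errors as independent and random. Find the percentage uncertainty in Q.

Let u = s + x = 13.4. δu = √(δs² + δx²) = √(0.0961 + 0.410) = 0.711, so δu/u = 0.0532.
Q is then a monomial in u, q:
δQ/Q = √((δu/u)² + (-2·δq/q)²) = √(0.00283 + 0.0186) = 0.146

14.6%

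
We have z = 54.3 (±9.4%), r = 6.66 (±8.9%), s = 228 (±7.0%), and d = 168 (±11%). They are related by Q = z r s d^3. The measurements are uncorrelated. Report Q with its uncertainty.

For a monomial Q ∝ z, r, s, d^3, fractional errors add in quadrature:
  (1·δz/z)² = (1×0.0940)² = 0.00884;  (1·δr/r)² = (1×0.0890)² = 0.00792;  (1·δs/s)² = (1×0.0700)² = 0.00490;  (3·δd/d)² = (3×0.110)² = 0.109
δQ/Q = √(0.131) = 0.361
Q = 3.91e+11, so δQ = 0.361 × 3.91e+11 = 1.41e+11.

(3.91 ± 1.41) × 10^11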